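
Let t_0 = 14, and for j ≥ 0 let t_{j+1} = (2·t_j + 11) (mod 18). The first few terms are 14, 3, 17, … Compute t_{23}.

Listing terms: t_0 = 14; t_1 = 3; t_2 = 17; t_3 = 9; t_4 = 11; t_5 = 15; t_6 = 5; t_7 = 3.
Since t_7 = t_1 = 3, the sequence is eventually periodic: after a pre-period of length 1 it cycles with period 6.
For j ≥ 1, t_j depends only on (j - 1) mod 6. (23 - 1) mod 6 = 4, so t_{23} = t_5 = 15.

15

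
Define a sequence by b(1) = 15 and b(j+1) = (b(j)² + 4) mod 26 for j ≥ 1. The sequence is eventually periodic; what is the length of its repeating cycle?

We have b(1) = 15, b(2) = 21, b(3) = 3, b(4) = 13, b(5) = 17, b(6) = 7, b(7) = 1, b(8) = 5, b(9) = 3.
Since b(9) = b(3) = 3, the sequence is eventually periodic: after a pre-period of length 2 it cycles with period 6.

6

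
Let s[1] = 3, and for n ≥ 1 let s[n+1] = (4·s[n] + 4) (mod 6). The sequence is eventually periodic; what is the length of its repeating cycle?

s[1] = 3,  s[2] = 4,  s[3] = 2,  s[4] = 0,  s[5] = 4.
Since s[5] = s[2] = 4, the sequence is eventually periodic: after a pre-period of length 1 it cycles with period 3.

3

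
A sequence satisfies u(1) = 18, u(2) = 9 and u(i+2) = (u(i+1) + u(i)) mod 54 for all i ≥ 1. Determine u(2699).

27

u(1) = 18; u(2) = 9; u(3) = 27; u(4) = 36; u(5) = 9; u(6) = 45; u(7) = 0; u(8) = 45; u(9) = 45; u(10) = 36; u(11) = 27; u(12) = 9; u(13) = 36; u(14) = 45; u(15) = 27; u(16) = 18; u(17) = 45; u(18) = 9; u(19) = 0; u(20) = 9; u(21) = 9; u(22) = 18; u(23) = 27; u(24) = 45; u(25) = 18; u(26) = 9.
The sequence repeats with period 24.
(2699 - 1) mod 24 = 10, so u(2699) = u(11) = 27.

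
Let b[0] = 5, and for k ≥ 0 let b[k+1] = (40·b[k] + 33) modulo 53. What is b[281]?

17

Computing terms: b[0] = 5, b[1] = 21, b[2] = 25, b[3] = 26, b[4] = 13, b[5] = 23, b[6] = 52, b[7] = 46, b[8] = 18, b[9] = 11, b[10] = 49, b[11] = 32, b[12] = 41, b[13] = 30, b[14] = 14, b[15] = 10, b[16] = 9, b[17] = 22, b[18] = 12, b[19] = 36, b[20] = 42, b[21] = 17, b[22] = 24, b[23] = 39, b[24] = 3, b[25] = 47, b[26] = 5.
Since b[26] = b[0] = 5, the sequence is periodic with period 26.
So b[281] = b[0 + ((281-0) mod 26)] = b[21] = 17.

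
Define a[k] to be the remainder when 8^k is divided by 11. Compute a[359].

7

Computing terms: a[1] = 8,  a[2] = 9,  a[3] = 6,  a[4] = 4,  a[5] = 10,  a[6] = 3,  a[7] = 2,  a[8] = 5,  a[9] = 7,  a[10] = 1,  a[11] = 8.
Since a[11] = a[1] = 8, the sequence is periodic with period 10.
(359 - 1) mod 10 = 8, so a[359] = a[9] = 7.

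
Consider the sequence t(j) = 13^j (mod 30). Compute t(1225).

13

Computing terms: t(0) = 1,  t(1) = 13,  t(2) = 19,  t(3) = 7,  t(4) = 1.
The sequence repeats with period 4.
So t(1225) = t(0 + ((1225-0) mod 4)) = t(1) = 13.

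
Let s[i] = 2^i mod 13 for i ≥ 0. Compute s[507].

8

Computing terms: s[0] = 1, s[1] = 2, s[2] = 4, s[3] = 8, s[4] = 3, s[5] = 6, s[6] = 12, s[7] = 11, s[8] = 9, s[9] = 5, s[10] = 10, s[11] = 7, s[12] = 1.
The sequence repeats with period 12.
(507 - 0) mod 12 = 3, so s[507] = s[3] = 8.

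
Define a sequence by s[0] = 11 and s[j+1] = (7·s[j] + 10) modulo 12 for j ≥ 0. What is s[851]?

Listing terms: s[0] = 11, s[1] = 3, s[2] = 7, s[3] = 11.
Since s[3] = s[0] = 11, the sequence is periodic with period 3.
(851 - 0) mod 3 = 2, so s[851] = s[2] = 7.

7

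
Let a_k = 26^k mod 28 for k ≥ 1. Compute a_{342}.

8

We have a_1 = 26,  a_2 = 4,  a_3 = 20,  a_4 = 16,  a_5 = 24,  a_6 = 8,  a_7 = 12,  a_8 = 4.
Since a_8 = a_2 = 4, the sequence is eventually periodic: after a pre-period of length 1 it cycles with period 6.
For k ≥ 2, a_k depends only on (k - 2) mod 6. (342 - 2) mod 6 = 4, so a_{342} = a_6 = 8.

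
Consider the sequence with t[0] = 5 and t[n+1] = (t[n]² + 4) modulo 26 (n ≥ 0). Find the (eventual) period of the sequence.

6

t[0] = 5,  t[1] = 3,  t[2] = 13,  t[3] = 17,  t[4] = 7,  t[5] = 1,  t[6] = 5.
Since t[6] = t[0] = 5, the sequence is periodic with period 6.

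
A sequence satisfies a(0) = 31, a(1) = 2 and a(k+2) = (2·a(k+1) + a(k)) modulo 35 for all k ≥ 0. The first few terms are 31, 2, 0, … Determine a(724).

4

We have a(0) = 31, a(1) = 2, a(2) = 0, a(3) = 2, a(4) = 4, a(5) = 10, a(6) = 24, a(7) = 23, a(8) = 0, a(9) = 23, a(10) = 11, a(11) = 10, a(12) = 31, a(13) = 2.
Since (a(12), a(13)) = (a(0), a(1)) = (31, 2) (two consecutive terms determine the rest), the sequence is periodic with period 12.
So a(724) = a(0 + ((724-0) mod 12)) = a(4) = 4.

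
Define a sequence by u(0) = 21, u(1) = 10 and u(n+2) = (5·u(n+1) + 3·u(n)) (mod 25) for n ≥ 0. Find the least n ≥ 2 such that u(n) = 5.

Computing terms: u(0) = 21; u(1) = 10; u(2) = 13; u(3) = 20; u(4) = 14; u(5) = 5; u(6) = 17; u(7) = 0; u(8) = 1; u(9) = 5; u(10) = 3; u(11) = 5; u(12) = 9; u(13) = 10; u(14) = 2; u(15) = 15; u(16) = 6; u(17) = 0; u(18) = 18; u(19) = 15; u(20) = 4; u(21) = 15; u(22) = 12; u(23) = 5; u(24) = 11; u(25) = 20; u(26) = 8; u(27) = 0; u(28) = 24; u(29) = 20; u(30) = 22; u(31) = 20; u(32) = 16; u(33) = 15; u(34) = 23; u(35) = 10; u(36) = 19; u(37) = 0; u(38) = 7; u(39) = 10; u(40) = 21; u(41) = 10.
The sequence repeats with period 40.
The value 5 first appears (with n ≥ 2) at u(5).

5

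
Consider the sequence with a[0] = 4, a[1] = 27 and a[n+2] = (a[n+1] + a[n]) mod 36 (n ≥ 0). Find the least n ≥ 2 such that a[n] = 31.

2

Computing terms: a[0] = 4,  a[1] = 27,  a[2] = 31,  a[3] = 22,  a[4] = 17,  a[5] = 3,  a[6] = 20,  a[7] = 23,  a[8] = 7,  a[9] = 30,  a[10] = 1,  a[11] = 31,  a[12] = 32,  a[13] = 27,  a[14] = 23,  a[15] = 14,  a[16] = 1,  a[17] = 15,  a[18] = 16,  a[19] = 31,  a[20] = 11,  a[21] = 6,  a[22] = 17,  a[23] = 23,  a[24] = 4,  a[25] = 27.
The sequence repeats with period 24.
The value 31 first appears (with n ≥ 2) at a[2].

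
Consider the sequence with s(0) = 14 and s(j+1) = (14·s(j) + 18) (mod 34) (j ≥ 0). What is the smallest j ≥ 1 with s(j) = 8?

5

Computing terms: s(0) = 14; s(1) = 10; s(2) = 22; s(3) = 20; s(4) = 26; s(5) = 8; s(6) = 28; s(7) = 2; s(8) = 12; s(9) = 16; s(10) = 4; s(11) = 6; s(12) = 0; s(13) = 18; s(14) = 32; s(15) = 24; s(16) = 14.
Since s(16) = s(0) = 14, the sequence is periodic with period 16.
The value 8 first appears (with j ≥ 1) at s(5).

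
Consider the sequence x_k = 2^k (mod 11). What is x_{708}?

Computing terms: x_0 = 1; x_1 = 2; x_2 = 4; x_3 = 8; x_4 = 5; x_5 = 10; x_6 = 9; x_7 = 7; x_8 = 3; x_9 = 6; x_{10} = 1.
Since x_{10} = x_0 = 1, the sequence is periodic with period 10.
So x_{708} = x_{0 + ((708-0) mod 10)} = x_8 = 3.

3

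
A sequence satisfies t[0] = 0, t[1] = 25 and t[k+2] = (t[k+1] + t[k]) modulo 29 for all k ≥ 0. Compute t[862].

We have t[0] = 0, t[1] = 25, t[2] = 25, t[3] = 21, t[4] = 17, t[5] = 9, t[6] = 26, t[7] = 6, t[8] = 3, t[9] = 9, t[10] = 12, t[11] = 21, t[12] = 4, t[13] = 25, t[14] = 0, t[15] = 25.
The sequence repeats with period 14.
So t[862] = t[0 + ((862-0) mod 14)] = t[8] = 3.

3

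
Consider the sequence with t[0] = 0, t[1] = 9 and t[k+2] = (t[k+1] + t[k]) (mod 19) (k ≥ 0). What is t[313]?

3

t[0] = 0; t[1] = 9; t[2] = 9; t[3] = 18; t[4] = 8; t[5] = 7; t[6] = 15; t[7] = 3; t[8] = 18; t[9] = 2; t[10] = 1; t[11] = 3; t[12] = 4; t[13] = 7; t[14] = 11; t[15] = 18; t[16] = 10; t[17] = 9; t[18] = 0; t[19] = 9.
Since (t[18], t[19]) = (t[0], t[1]) = (0, 9) (two consecutive terms determine the rest), the sequence is periodic with period 18.
(313 - 0) mod 18 = 7, so t[313] = t[7] = 3.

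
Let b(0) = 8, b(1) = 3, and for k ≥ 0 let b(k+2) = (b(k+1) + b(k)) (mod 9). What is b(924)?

b(0) = 8,  b(1) = 3,  b(2) = 2,  b(3) = 5,  b(4) = 7,  b(5) = 3,  b(6) = 1,  b(7) = 4,  b(8) = 5,  b(9) = 0,  b(10) = 5,  b(11) = 5,  b(12) = 1,  b(13) = 6,  b(14) = 7,  b(15) = 4,  b(16) = 2,  b(17) = 6,  b(18) = 8,  b(19) = 5,  b(20) = 4,  b(21) = 0,  b(22) = 4,  b(23) = 4,  b(24) = 8,  b(25) = 3.
Since (b(24), b(25)) = (b(0), b(1)) = (8, 3) (two consecutive terms determine the rest), the sequence is periodic with period 24.
So b(924) = b(0 + ((924-0) mod 24)) = b(12) = 1.

1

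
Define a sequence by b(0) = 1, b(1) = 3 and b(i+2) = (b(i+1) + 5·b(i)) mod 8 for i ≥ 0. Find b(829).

3

Computing terms: b(0) = 1, b(1) = 3, b(2) = 0, b(3) = 7, b(4) = 7, b(5) = 2, b(6) = 5, b(7) = 7, b(8) = 0, b(9) = 3, b(10) = 3, b(11) = 2, b(12) = 1, b(13) = 3.
Since (b(12), b(13)) = (b(0), b(1)) = (1, 3) (two consecutive terms determine the rest), the sequence is periodic with period 12.
(829 - 0) mod 12 = 1, so b(829) = b(1) = 3.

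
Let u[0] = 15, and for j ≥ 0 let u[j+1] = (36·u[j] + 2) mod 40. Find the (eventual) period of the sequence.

5

Computing terms: u[0] = 15, u[1] = 22, u[2] = 34, u[3] = 26, u[4] = 18, u[5] = 10, u[6] = 2, u[7] = 34.
Since u[7] = u[2] = 34, the sequence is eventually periodic: after a pre-period of length 2 it cycles with period 5.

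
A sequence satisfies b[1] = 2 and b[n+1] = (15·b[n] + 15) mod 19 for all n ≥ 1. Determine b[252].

8

Computing terms: b[1] = 2, b[2] = 7, b[3] = 6, b[4] = 10, b[5] = 13, b[6] = 1, b[7] = 11, b[8] = 9, b[9] = 17, b[10] = 4, b[11] = 18, b[12] = 0, b[13] = 15, b[14] = 12, b[15] = 5, b[16] = 14, b[17] = 16, b[18] = 8, b[19] = 2.
The sequence repeats with period 18.
(252 - 1) mod 18 = 17, so b[252] = b[18] = 8.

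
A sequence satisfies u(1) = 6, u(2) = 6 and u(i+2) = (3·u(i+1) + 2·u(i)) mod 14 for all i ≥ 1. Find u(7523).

We have u(1) = 6,  u(2) = 6,  u(3) = 2,  u(4) = 4,  u(5) = 2,  u(6) = 0,  u(7) = 4,  u(8) = 12,  u(9) = 2,  u(10) = 2,  u(11) = 10,  u(12) = 6,  u(13) = 10,  u(14) = 0,  u(15) = 6,  u(16) = 4,  u(17) = 10,  u(18) = 10,  u(19) = 8,  u(20) = 2,  u(21) = 8,  u(22) = 0,  u(23) = 2,  u(24) = 6,  u(25) = 8,  u(26) = 8,  u(27) = 12,  u(28) = 10,  u(29) = 12,  u(30) = 0,  u(31) = 10,  u(32) = 2,  u(33) = 12,  u(34) = 12,  u(35) = 4,  u(36) = 8,  u(37) = 4,  u(38) = 0,  u(39) = 8,  u(40) = 10,  u(41) = 4,  u(42) = 4,  u(43) = 6,  u(44) = 12,  u(45) = 6,  u(46) = 0,  u(47) = 12,  u(48) = 8,  u(49) = 6,  u(50) = 6.
Since (u(49), u(50)) = (u(1), u(2)) = (6, 6) (two consecutive terms determine the rest), the sequence is periodic with period 48.
So u(7523) = u(1 + ((7523-1) mod 48)) = u(35) = 4.

4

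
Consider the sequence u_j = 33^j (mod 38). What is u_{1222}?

35

We have u_1 = 33, u_2 = 25, u_3 = 27, u_4 = 17, u_5 = 29, u_6 = 7, u_7 = 3, u_8 = 23, u_9 = 37, u_{10} = 5, u_{11} = 13, u_{12} = 11, u_{13} = 21, u_{14} = 9, u_{15} = 31, u_{16} = 35, u_{17} = 15, u_{18} = 1, u_{19} = 33.
Since u_{19} = u_1 = 33, the sequence is periodic with period 18.
So u_{1222} = u_{1 + ((1222-1) mod 18)} = u_{16} = 35.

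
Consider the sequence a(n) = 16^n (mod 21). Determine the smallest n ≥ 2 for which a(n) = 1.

3

a(1) = 16, a(2) = 4, a(3) = 1, a(4) = 16.
Since a(4) = a(1) = 16, the sequence is periodic with period 3.
The value 1 first appears (with n ≥ 2) at a(3).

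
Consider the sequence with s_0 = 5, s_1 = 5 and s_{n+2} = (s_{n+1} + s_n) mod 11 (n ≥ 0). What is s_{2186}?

Listing terms: s_0 = 5,  s_1 = 5,  s_2 = 10,  s_3 = 4,  s_4 = 3,  s_5 = 7,  s_6 = 10,  s_7 = 6,  s_8 = 5,  s_9 = 0,  s_{10} = 5,  s_{11} = 5.
The sequence repeats with period 10.
So s_{2186} = s_{0 + ((2186-0) mod 10)} = s_6 = 10.

10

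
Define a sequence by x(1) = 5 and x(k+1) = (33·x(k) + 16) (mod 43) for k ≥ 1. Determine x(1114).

37

Computing terms: x(1) = 5; x(2) = 9; x(3) = 12; x(4) = 25; x(5) = 24; x(6) = 34; x(7) = 20; x(8) = 31; x(9) = 7; x(10) = 32; x(11) = 40; x(12) = 3; x(13) = 29; x(14) = 27; x(15) = 4; x(16) = 19; x(17) = 41; x(18) = 36; x(19) = 0; x(20) = 16; x(21) = 28; x(22) = 37; x(23) = 33; x(24) = 30; x(25) = 17; x(26) = 18; x(27) = 8; x(28) = 22; x(29) = 11; x(30) = 35; x(31) = 10; x(32) = 2; x(33) = 39; x(34) = 13; x(35) = 15; x(36) = 38; x(37) = 23; x(38) = 1; x(39) = 6; x(40) = 42; x(41) = 26; x(42) = 14; x(43) = 5.
The sequence repeats with period 42.
So x(1114) = x(1 + ((1114-1) mod 42)) = x(22) = 37.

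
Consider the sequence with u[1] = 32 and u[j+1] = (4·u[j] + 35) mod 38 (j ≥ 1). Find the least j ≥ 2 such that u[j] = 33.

5

Computing terms: u[1] = 32, u[2] = 11, u[3] = 3, u[4] = 9, u[5] = 33, u[6] = 15, u[7] = 19, u[8] = 35, u[9] = 23, u[10] = 13, u[11] = 11.
Since u[11] = u[2] = 11, the sequence is eventually periodic: after a pre-period of length 1 it cycles with period 9.
The value 33 first appears (with j ≥ 2) at u[5].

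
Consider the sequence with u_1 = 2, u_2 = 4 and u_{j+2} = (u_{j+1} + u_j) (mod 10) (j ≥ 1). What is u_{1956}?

u_1 = 2,  u_2 = 4,  u_3 = 6,  u_4 = 0,  u_5 = 6,  u_6 = 6,  u_7 = 2,  u_8 = 8,  u_9 = 0,  u_{10} = 8,  u_{11} = 8,  u_{12} = 6,  u_{13} = 4,  u_{14} = 0,  u_{15} = 4,  u_{16} = 4,  u_{17} = 8,  u_{18} = 2,  u_{19} = 0,  u_{20} = 2,  u_{21} = 2,  u_{22} = 4.
The sequence repeats with period 20.
(1956 - 1) mod 20 = 15, so u_{1956} = u_{16} = 4.

4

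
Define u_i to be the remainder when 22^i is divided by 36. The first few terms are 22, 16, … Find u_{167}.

16

u_1 = 22, u_2 = 16, u_3 = 28, u_4 = 4, u_5 = 16.
Since u_5 = u_2 = 16, the sequence is eventually periodic: after a pre-period of length 1 it cycles with period 3.
For i ≥ 2, u_i depends only on (i - 2) mod 3. (167 - 2) mod 3 = 0, so u_{167} = u_2 = 16.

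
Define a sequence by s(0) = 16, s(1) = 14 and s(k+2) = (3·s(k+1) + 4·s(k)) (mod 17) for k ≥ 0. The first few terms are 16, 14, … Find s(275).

Computing terms: s(0) = 16, s(1) = 14, s(2) = 4, s(3) = 0, s(4) = 16, s(5) = 14.
Since (s(4), s(5)) = (s(0), s(1)) = (16, 14) (two consecutive terms determine the rest), the sequence is periodic with period 4.
(275 - 0) mod 4 = 3, so s(275) = s(3) = 0.

0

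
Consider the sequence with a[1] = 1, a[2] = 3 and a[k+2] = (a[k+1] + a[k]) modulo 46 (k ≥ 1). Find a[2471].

1

We have a[1] = 1, a[2] = 3, a[3] = 4, a[4] = 7, a[5] = 11, a[6] = 18, a[7] = 29, a[8] = 1, a[9] = 30, a[10] = 31, a[11] = 15, a[12] = 0, a[13] = 15, a[14] = 15, a[15] = 30, a[16] = 45, a[17] = 29, a[18] = 28, a[19] = 11, a[20] = 39, a[21] = 4, a[22] = 43, a[23] = 1, a[24] = 44, a[25] = 45, a[26] = 43, a[27] = 42, a[28] = 39, a[29] = 35, a[30] = 28, a[31] = 17, a[32] = 45, a[33] = 16, a[34] = 15, a[35] = 31, a[36] = 0, a[37] = 31, a[38] = 31, a[39] = 16, a[40] = 1, a[41] = 17, a[42] = 18, a[43] = 35, a[44] = 7, a[45] = 42, a[46] = 3, a[47] = 45, a[48] = 2, a[49] = 1, a[50] = 3.
Since (a[49], a[50]) = (a[1], a[2]) = (1, 3) (two consecutive terms determine the rest), the sequence is periodic with period 48.
(2471 - 1) mod 48 = 22, so a[2471] = a[23] = 1.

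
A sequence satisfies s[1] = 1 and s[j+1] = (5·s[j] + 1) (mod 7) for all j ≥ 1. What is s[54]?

0

s[1] = 1,  s[2] = 6,  s[3] = 3,  s[4] = 2,  s[5] = 4,  s[6] = 0,  s[7] = 1.
Since s[7] = s[1] = 1, the sequence is periodic with period 6.
(54 - 1) mod 6 = 5, so s[54] = s[6] = 0.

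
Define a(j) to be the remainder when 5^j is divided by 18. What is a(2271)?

17

Listing terms: a(0) = 1; a(1) = 5; a(2) = 7; a(3) = 17; a(4) = 13; a(5) = 11; a(6) = 1.
Since a(6) = a(0) = 1, the sequence is periodic with period 6.
(2271 - 0) mod 6 = 3, so a(2271) = a(3) = 17.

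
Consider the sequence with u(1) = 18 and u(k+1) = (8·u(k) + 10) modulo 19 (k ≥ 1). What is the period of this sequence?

6

u(1) = 18,  u(2) = 2,  u(3) = 7,  u(4) = 9,  u(5) = 6,  u(6) = 1,  u(7) = 18.
Since u(7) = u(1) = 18, the sequence is periodic with period 6.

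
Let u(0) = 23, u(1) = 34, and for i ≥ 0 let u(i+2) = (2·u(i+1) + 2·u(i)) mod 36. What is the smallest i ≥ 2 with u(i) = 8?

We have u(0) = 23,  u(1) = 34,  u(2) = 6,  u(3) = 8,  u(4) = 28,  u(5) = 0,  u(6) = 20,  u(7) = 4,  u(8) = 12,  u(9) = 32,  u(10) = 16,  u(11) = 24,  u(12) = 8,  u(13) = 28.
Since (u(12), u(13)) = (u(3), u(4)) = (8, 28) (two consecutive terms determine the rest), the sequence is eventually periodic: after a pre-period of length 3 it cycles with period 9.
The value 8 first appears (with i ≥ 2) at u(3).

3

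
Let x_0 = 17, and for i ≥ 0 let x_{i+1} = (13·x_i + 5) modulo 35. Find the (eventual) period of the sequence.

4

x_0 = 17,  x_1 = 16,  x_2 = 3,  x_3 = 9,  x_4 = 17.
The sequence repeats with period 4.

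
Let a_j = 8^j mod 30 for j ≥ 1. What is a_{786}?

We have a_1 = 8,  a_2 = 4,  a_3 = 2,  a_4 = 16,  a_5 = 8.
The sequence repeats with period 4.
(786 - 1) mod 4 = 1, so a_{786} = a_2 = 4.

4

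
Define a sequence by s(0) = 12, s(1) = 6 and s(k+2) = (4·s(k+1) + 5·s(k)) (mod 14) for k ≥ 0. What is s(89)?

We have s(0) = 12,  s(1) = 6,  s(2) = 0,  s(3) = 2,  s(4) = 8,  s(5) = 0,  s(6) = 12,  s(7) = 6.
Since (s(6), s(7)) = (s(0), s(1)) = (12, 6) (two consecutive terms determine the rest), the sequence is periodic with period 6.
So s(89) = s(0 + ((89-0) mod 6)) = s(5) = 0.

0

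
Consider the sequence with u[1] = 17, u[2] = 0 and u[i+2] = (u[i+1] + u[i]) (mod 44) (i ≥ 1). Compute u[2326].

We have u[1] = 17; u[2] = 0; u[3] = 17; u[4] = 17; u[5] = 34; u[6] = 7; u[7] = 41; u[8] = 4; u[9] = 1; u[10] = 5; u[11] = 6; u[12] = 11; u[13] = 17; u[14] = 28; u[15] = 1; u[16] = 29; u[17] = 30; u[18] = 15; u[19] = 1; u[20] = 16; u[21] = 17; u[22] = 33; u[23] = 6; u[24] = 39; u[25] = 1; u[26] = 40; u[27] = 41; u[28] = 37; u[29] = 34; u[30] = 27; u[31] = 17; u[32] = 0.
The sequence repeats with period 30.
(2326 - 1) mod 30 = 15, so u[2326] = u[16] = 29.

29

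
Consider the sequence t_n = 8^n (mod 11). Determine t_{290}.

1

Listing terms: t_1 = 8; t_2 = 9; t_3 = 6; t_4 = 4; t_5 = 10; t_6 = 3; t_7 = 2; t_8 = 5; t_9 = 7; t_{10} = 1; t_{11} = 8.
Since t_{11} = t_1 = 8, the sequence is periodic with period 10.
So t_{290} = t_{1 + ((290-1) mod 10)} = t_{10} = 1.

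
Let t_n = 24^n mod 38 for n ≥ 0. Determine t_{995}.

t_0 = 1; t_1 = 24; t_2 = 6; t_3 = 30; t_4 = 36; t_5 = 28; t_6 = 26; t_7 = 16; t_8 = 4; t_9 = 20; t_{10} = 24.
Since t_{10} = t_1 = 24, the sequence is eventually periodic: after a pre-period of length 1 it cycles with period 9.
For n ≥ 1, t_n depends only on (n - 1) mod 9. (995 - 1) mod 9 = 4, so t_{995} = t_5 = 28.

28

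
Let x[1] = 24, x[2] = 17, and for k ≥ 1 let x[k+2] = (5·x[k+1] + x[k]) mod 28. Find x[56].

17

Computing terms: x[1] = 24, x[2] = 17, x[3] = 25, x[4] = 2, x[5] = 7, x[6] = 9, x[7] = 24, x[8] = 17.
The sequence repeats with period 6.
So x[56] = x[1 + ((56-1) mod 6)] = x[2] = 17.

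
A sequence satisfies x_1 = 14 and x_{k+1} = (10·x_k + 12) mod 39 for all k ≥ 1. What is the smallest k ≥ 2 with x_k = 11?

x_1 = 14,  x_2 = 35,  x_3 = 11,  x_4 = 5,  x_5 = 23,  x_6 = 8,  x_7 = 14.
The sequence repeats with period 6.
The value 11 first appears (with k ≥ 2) at x_3.

3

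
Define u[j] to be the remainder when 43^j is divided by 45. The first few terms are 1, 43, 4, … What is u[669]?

u[0] = 1,  u[1] = 43,  u[2] = 4,  u[3] = 37,  u[4] = 16,  u[5] = 13,  u[6] = 19,  u[7] = 7,  u[8] = 31,  u[9] = 28,  u[10] = 34,  u[11] = 22,  u[12] = 1.
The sequence repeats with period 12.
So u[669] = u[0 + ((669-0) mod 12)] = u[9] = 28.

28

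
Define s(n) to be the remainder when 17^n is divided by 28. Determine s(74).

9

Listing terms: s(0) = 1, s(1) = 17, s(2) = 9, s(3) = 13, s(4) = 25, s(5) = 5, s(6) = 1.
Since s(6) = s(0) = 1, the sequence is periodic with period 6.
So s(74) = s(0 + ((74-0) mod 6)) = s(2) = 9.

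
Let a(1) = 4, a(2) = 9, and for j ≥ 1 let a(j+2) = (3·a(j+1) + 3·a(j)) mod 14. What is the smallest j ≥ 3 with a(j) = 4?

4

a(1) = 4,  a(2) = 9,  a(3) = 11,  a(4) = 4,  a(5) = 3,  a(6) = 7,  a(7) = 2,  a(8) = 13,  a(9) = 3,  a(10) = 6,  a(11) = 13,  a(12) = 1,  a(13) = 0,  a(14) = 3,  a(15) = 9,  a(16) = 8,  a(17) = 9,  a(18) = 9,  a(19) = 12,  a(20) = 7,  a(21) = 1,  a(22) = 10,  a(23) = 5,  a(24) = 3,  a(25) = 10,  a(26) = 11,  a(27) = 7,  a(28) = 12,  a(29) = 1,  a(30) = 11,  a(31) = 8,  a(32) = 1,  a(33) = 13,  a(34) = 0,  a(35) = 11,  a(36) = 5,  a(37) = 6,  a(38) = 5,  a(39) = 5,  a(40) = 2,  a(41) = 7,  a(42) = 13,  a(43) = 4,  a(44) = 9.
Since (a(43), a(44)) = (a(1), a(2)) = (4, 9) (two consecutive terms determine the rest), the sequence is periodic with period 42.
The value 4 first appears (with j ≥ 3) at a(4).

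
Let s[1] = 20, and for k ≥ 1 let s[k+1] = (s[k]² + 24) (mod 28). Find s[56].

24

Computing terms: s[1] = 20, s[2] = 4, s[3] = 12, s[4] = 0, s[5] = 24, s[6] = 12.
Since s[6] = s[3] = 12, the sequence is eventually periodic: after a pre-period of length 2 it cycles with period 3.
For k ≥ 3, s[k] depends only on (k - 3) mod 3. (56 - 3) mod 3 = 2, so s[56] = s[5] = 24.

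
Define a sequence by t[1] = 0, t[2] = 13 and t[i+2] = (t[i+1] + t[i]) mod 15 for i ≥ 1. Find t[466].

Computing terms: t[1] = 0; t[2] = 13; t[3] = 13; t[4] = 11; t[5] = 9; t[6] = 5; t[7] = 14; t[8] = 4; t[9] = 3; t[10] = 7; t[11] = 10; t[12] = 2; t[13] = 12; t[14] = 14; t[15] = 11; t[16] = 10; t[17] = 6; t[18] = 1; t[19] = 7; t[20] = 8; t[21] = 0; t[22] = 8; t[23] = 8; t[24] = 1; t[25] = 9; t[26] = 10; t[27] = 4; t[28] = 14; t[29] = 3; t[30] = 2; t[31] = 5; t[32] = 7; t[33] = 12; t[34] = 4; t[35] = 1; t[36] = 5; t[37] = 6; t[38] = 11; t[39] = 2; t[40] = 13; t[41] = 0; t[42] = 13.
The sequence repeats with period 40.
So t[466] = t[1 + ((466-1) mod 40)] = t[26] = 10.

10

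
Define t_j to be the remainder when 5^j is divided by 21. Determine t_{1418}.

t_0 = 1,  t_1 = 5,  t_2 = 4,  t_3 = 20,  t_4 = 16,  t_5 = 17,  t_6 = 1.
The sequence repeats with period 6.
So t_{1418} = t_{0 + ((1418-0) mod 6)} = t_2 = 4.

4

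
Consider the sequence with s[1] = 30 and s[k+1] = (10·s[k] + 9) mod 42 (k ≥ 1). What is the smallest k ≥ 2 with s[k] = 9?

7

Listing terms: s[1] = 30, s[2] = 15, s[3] = 33, s[4] = 3, s[5] = 39, s[6] = 21, s[7] = 9, s[8] = 15.
Since s[8] = s[2] = 15, the sequence is eventually periodic: after a pre-period of length 1 it cycles with period 6.
The value 9 first appears (with k ≥ 2) at s[7].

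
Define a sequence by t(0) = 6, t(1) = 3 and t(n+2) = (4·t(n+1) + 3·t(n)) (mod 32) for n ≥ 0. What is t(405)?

Listing terms: t(0) = 6, t(1) = 3, t(2) = 30, t(3) = 1, t(4) = 30, t(5) = 27, t(6) = 6, t(7) = 9, t(8) = 22, t(9) = 19, t(10) = 14, t(11) = 17, t(12) = 14, t(13) = 11, t(14) = 22, t(15) = 25, t(16) = 6, t(17) = 3.
The sequence repeats with period 16.
So t(405) = t(0 + ((405-0) mod 16)) = t(5) = 27.

27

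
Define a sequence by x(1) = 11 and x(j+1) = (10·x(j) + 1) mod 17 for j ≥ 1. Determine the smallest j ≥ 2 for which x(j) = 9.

2

Listing terms: x(1) = 11; x(2) = 9; x(3) = 6; x(4) = 10; x(5) = 16; x(6) = 8; x(7) = 13; x(8) = 12; x(9) = 2; x(10) = 4; x(11) = 7; x(12) = 3; x(13) = 14; x(14) = 5; x(15) = 0; x(16) = 1; x(17) = 11.
Since x(17) = x(1) = 11, the sequence is periodic with period 16.
The value 9 first appears (with j ≥ 2) at x(2).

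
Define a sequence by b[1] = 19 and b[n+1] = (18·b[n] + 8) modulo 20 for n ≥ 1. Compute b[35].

We have b[1] = 19, b[2] = 10, b[3] = 8, b[4] = 12, b[5] = 4, b[6] = 0, b[7] = 8.
Since b[7] = b[3] = 8, the sequence is eventually periodic: after a pre-period of length 2 it cycles with period 4.
For n ≥ 3, b[n] depends only on (n - 3) mod 4. (35 - 3) mod 4 = 0, so b[35] = b[3] = 8.

8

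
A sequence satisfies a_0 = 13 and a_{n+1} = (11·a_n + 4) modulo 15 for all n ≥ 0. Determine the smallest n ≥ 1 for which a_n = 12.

We have a_0 = 13; a_1 = 12; a_2 = 1; a_3 = 0; a_4 = 4; a_5 = 3; a_6 = 7; a_7 = 6; a_8 = 10; a_9 = 9; a_{10} = 13.
The sequence repeats with period 10.
The value 12 first appears (with n ≥ 1) at a_1.

1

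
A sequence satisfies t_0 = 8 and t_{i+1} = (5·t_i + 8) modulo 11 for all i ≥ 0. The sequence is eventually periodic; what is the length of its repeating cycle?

We have t_0 = 8; t_1 = 4; t_2 = 6; t_3 = 5; t_4 = 0; t_5 = 8.
Since t_5 = t_0 = 8, the sequence is periodic with period 5.

5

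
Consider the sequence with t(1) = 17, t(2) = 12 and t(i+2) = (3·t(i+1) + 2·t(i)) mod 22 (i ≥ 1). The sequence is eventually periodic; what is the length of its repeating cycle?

t(1) = 17, t(2) = 12, t(3) = 4, t(4) = 14, t(5) = 6, t(6) = 2, t(7) = 18, t(8) = 14, t(9) = 12, t(10) = 20, t(11) = 18, t(12) = 6, t(13) = 10, t(14) = 20, t(15) = 14, t(16) = 16, t(17) = 10, t(18) = 18, t(19) = 8, t(20) = 16, t(21) = 20, t(22) = 4, t(23) = 8, t(24) = 10, t(25) = 2, t(26) = 4, t(27) = 16, t(28) = 12, t(29) = 2, t(30) = 8, t(31) = 6, t(32) = 12, t(33) = 4.
Since (t(32), t(33)) = (t(2), t(3)) = (12, 4) (two consecutive terms determine the rest), the sequence is eventually periodic: after a pre-period of length 1 it cycles with period 30.

30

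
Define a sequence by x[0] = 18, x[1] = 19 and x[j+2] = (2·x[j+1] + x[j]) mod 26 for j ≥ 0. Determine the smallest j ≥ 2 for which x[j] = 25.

7

Listing terms: x[0] = 18, x[1] = 19, x[2] = 4, x[3] = 1, x[4] = 6, x[5] = 13, x[6] = 6, x[7] = 25, x[8] = 4, x[9] = 7, x[10] = 18, x[11] = 17, x[12] = 0, x[13] = 17, x[14] = 8, x[15] = 7, x[16] = 22, x[17] = 25, x[18] = 20, x[19] = 13, x[20] = 20, x[21] = 1, x[22] = 22, x[23] = 19, x[24] = 8, x[25] = 9, x[26] = 0, x[27] = 9, x[28] = 18, x[29] = 19.
The sequence repeats with period 28.
The value 25 first appears (with j ≥ 2) at x[7].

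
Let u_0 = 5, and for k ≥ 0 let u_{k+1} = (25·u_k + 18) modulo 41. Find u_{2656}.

Computing terms: u_0 = 5,  u_1 = 20,  u_2 = 26,  u_3 = 12,  u_4 = 31,  u_5 = 14,  u_6 = 40,  u_7 = 34,  u_8 = 7,  u_9 = 29,  u_{10} = 5.
Since u_{10} = u_0 = 5, the sequence is periodic with period 10.
(2656 - 0) mod 10 = 6, so u_{2656} = u_6 = 40.

40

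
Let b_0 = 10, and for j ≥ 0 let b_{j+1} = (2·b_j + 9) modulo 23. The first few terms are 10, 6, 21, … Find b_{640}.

21

We have b_0 = 10, b_1 = 6, b_2 = 21, b_3 = 5, b_4 = 19, b_5 = 1, b_6 = 11, b_7 = 8, b_8 = 2, b_9 = 13, b_{10} = 12, b_{11} = 10.
Since b_{11} = b_0 = 10, the sequence is periodic with period 11.
(640 - 0) mod 11 = 2, so b_{640} = b_2 = 21.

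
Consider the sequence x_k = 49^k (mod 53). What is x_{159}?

42

Listing terms: x_1 = 49,  x_2 = 16,  x_3 = 42,  x_4 = 44,  x_5 = 36,  x_6 = 15,  x_7 = 46,  x_8 = 28,  x_9 = 47,  x_{10} = 24,  x_{11} = 10,  x_{12} = 13,  x_{13} = 1,  x_{14} = 49.
Since x_{14} = x_1 = 49, the sequence is periodic with period 13.
So x_{159} = x_{1 + ((159-1) mod 13)} = x_3 = 42.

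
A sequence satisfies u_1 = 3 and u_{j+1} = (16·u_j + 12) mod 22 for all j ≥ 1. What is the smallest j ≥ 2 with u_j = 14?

6

We have u_1 = 3,  u_2 = 16,  u_3 = 4,  u_4 = 10,  u_5 = 18,  u_6 = 14,  u_7 = 16.
Since u_7 = u_2 = 16, the sequence is eventually periodic: after a pre-period of length 1 it cycles with period 5.
The value 14 first appears (with j ≥ 2) at u_6.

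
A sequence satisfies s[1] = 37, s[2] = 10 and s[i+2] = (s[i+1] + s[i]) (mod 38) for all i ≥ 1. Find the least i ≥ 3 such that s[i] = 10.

Computing terms: s[1] = 37,  s[2] = 10,  s[3] = 9,  s[4] = 19,  s[5] = 28,  s[6] = 9,  s[7] = 37,  s[8] = 8,  s[9] = 7,  s[10] = 15,  s[11] = 22,  s[12] = 37,  s[13] = 21,  s[14] = 20,  s[15] = 3,  s[16] = 23,  s[17] = 26,  s[18] = 11,  s[19] = 37,  s[20] = 10.
Since (s[19], s[20]) = (s[1], s[2]) = (37, 10) (two consecutive terms determine the rest), the sequence is periodic with period 18.
The value 10 next appears (with i ≥ 3) at s[20].

20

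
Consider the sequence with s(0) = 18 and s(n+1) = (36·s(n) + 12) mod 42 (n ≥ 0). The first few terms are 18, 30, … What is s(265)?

6

Computing terms: s(0) = 18,  s(1) = 30,  s(2) = 0,  s(3) = 12,  s(4) = 24,  s(5) = 36,  s(6) = 6,  s(7) = 18.
Since s(7) = s(0) = 18, the sequence is periodic with period 7.
So s(265) = s(0 + ((265-0) mod 7)) = s(6) = 6.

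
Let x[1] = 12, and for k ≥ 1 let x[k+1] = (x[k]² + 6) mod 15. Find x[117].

6

We have x[1] = 12, x[2] = 0, x[3] = 6, x[4] = 12.
Since x[4] = x[1] = 12, the sequence is periodic with period 3.
(117 - 1) mod 3 = 2, so x[117] = x[3] = 6.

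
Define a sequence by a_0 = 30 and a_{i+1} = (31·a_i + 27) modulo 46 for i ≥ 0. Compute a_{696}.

Computing terms: a_0 = 30,  a_1 = 37,  a_2 = 24,  a_3 = 35,  a_4 = 8,  a_5 = 45,  a_6 = 42,  a_7 = 41,  a_8 = 10,  a_9 = 15,  a_{10} = 32,  a_{11} = 7,  a_{12} = 14,  a_{13} = 1,  a_{14} = 12,  a_{15} = 31,  a_{16} = 22,  a_{17} = 19,  a_{18} = 18,  a_{19} = 33,  a_{20} = 38,  a_{21} = 9,  a_{22} = 30.
Since a_{22} = a_0 = 30, the sequence is periodic with period 22.
So a_{696} = a_{0 + ((696-0) mod 22)} = a_{14} = 12.

12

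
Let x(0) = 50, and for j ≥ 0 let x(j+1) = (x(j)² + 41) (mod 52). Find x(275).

We have x(0) = 50; x(1) = 45; x(2) = 38; x(3) = 29; x(4) = 50.
Since x(4) = x(0) = 50, the sequence is periodic with period 4.
(275 - 0) mod 4 = 3, so x(275) = x(3) = 29.

29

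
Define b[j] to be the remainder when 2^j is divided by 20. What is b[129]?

12

b[1] = 2; b[2] = 4; b[3] = 8; b[4] = 16; b[5] = 12; b[6] = 4.
Since b[6] = b[2] = 4, the sequence is eventually periodic: after a pre-period of length 1 it cycles with period 4.
For j ≥ 2, b[j] depends only on (j - 2) mod 4. (129 - 2) mod 4 = 3, so b[129] = b[5] = 12.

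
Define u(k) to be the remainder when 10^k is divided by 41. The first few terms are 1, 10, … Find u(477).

18

Computing terms: u(0) = 1; u(1) = 10; u(2) = 18; u(3) = 16; u(4) = 37; u(5) = 1.
The sequence repeats with period 5.
(477 - 0) mod 5 = 2, so u(477) = u(2) = 18.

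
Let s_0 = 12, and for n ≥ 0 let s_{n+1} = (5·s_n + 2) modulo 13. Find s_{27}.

Computing terms: s_0 = 12; s_1 = 10; s_2 = 0; s_3 = 2; s_4 = 12.
The sequence repeats with period 4.
(27 - 0) mod 4 = 3, so s_{27} = s_3 = 2.

2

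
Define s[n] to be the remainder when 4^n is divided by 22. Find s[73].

20

Computing terms: s[1] = 4,  s[2] = 16,  s[3] = 20,  s[4] = 14,  s[5] = 12,  s[6] = 4.
The sequence repeats with period 5.
So s[73] = s[1 + ((73-1) mod 5)] = s[3] = 20.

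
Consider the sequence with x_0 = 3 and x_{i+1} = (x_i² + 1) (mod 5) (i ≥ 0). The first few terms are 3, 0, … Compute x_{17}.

1

We have x_0 = 3, x_1 = 0, x_2 = 1, x_3 = 2, x_4 = 0.
Since x_4 = x_1 = 0, the sequence is eventually periodic: after a pre-period of length 1 it cycles with period 3.
For i ≥ 1, x_i depends only on (i - 1) mod 3. (17 - 1) mod 3 = 1, so x_{17} = x_2 = 1.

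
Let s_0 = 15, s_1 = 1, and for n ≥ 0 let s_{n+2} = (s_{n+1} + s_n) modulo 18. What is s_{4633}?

Computing terms: s_0 = 15, s_1 = 1, s_2 = 16, s_3 = 17, s_4 = 15, s_5 = 14, s_6 = 11, s_7 = 7, s_8 = 0, s_9 = 7, s_{10} = 7, s_{11} = 14, s_{12} = 3, s_{13} = 17, s_{14} = 2, s_{15} = 1, s_{16} = 3, s_{17} = 4, s_{18} = 7, s_{19} = 11, s_{20} = 0, s_{21} = 11, s_{22} = 11, s_{23} = 4, s_{24} = 15, s_{25} = 1.
Since (s_{24}, s_{25}) = (s_0, s_1) = (15, 1) (two consecutive terms determine the rest), the sequence is periodic with period 24.
(4633 - 0) mod 24 = 1, so s_{4633} = s_1 = 1.

1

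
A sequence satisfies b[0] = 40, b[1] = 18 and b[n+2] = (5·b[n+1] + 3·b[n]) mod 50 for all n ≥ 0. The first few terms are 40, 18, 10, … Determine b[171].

24

Listing terms: b[0] = 40; b[1] = 18; b[2] = 10; b[3] = 4; b[4] = 0; b[5] = 12; b[6] = 10; b[7] = 36; b[8] = 10; b[9] = 8; b[10] = 20; b[11] = 24; b[12] = 30; b[13] = 22; b[14] = 0; b[15] = 16; b[16] = 30; b[17] = 48; b[18] = 30; b[19] = 44; b[20] = 10; b[21] = 32; b[22] = 40; b[23] = 46; b[24] = 0; b[25] = 38; b[26] = 40; b[27] = 14; b[28] = 40; b[29] = 42; b[30] = 30; b[31] = 26; b[32] = 20; b[33] = 28; b[34] = 0; b[35] = 34; b[36] = 20; b[37] = 2; b[38] = 20; b[39] = 6; b[40] = 40; b[41] = 18.
Since (b[40], b[41]) = (b[0], b[1]) = (40, 18) (two consecutive terms determine the rest), the sequence is periodic with period 40.
So b[171] = b[0 + ((171-0) mod 40)] = b[11] = 24.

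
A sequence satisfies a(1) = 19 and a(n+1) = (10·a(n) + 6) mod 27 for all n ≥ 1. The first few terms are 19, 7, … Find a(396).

Computing terms: a(1) = 19,  a(2) = 7,  a(3) = 22,  a(4) = 10,  a(5) = 25,  a(6) = 13,  a(7) = 1,  a(8) = 16,  a(9) = 4,  a(10) = 19.
Since a(10) = a(1) = 19, the sequence is periodic with period 9.
So a(396) = a(1 + ((396-1) mod 9)) = a(9) = 4.

4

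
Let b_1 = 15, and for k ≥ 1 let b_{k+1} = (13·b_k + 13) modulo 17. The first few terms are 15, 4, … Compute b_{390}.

4

Computing terms: b_1 = 15; b_2 = 4; b_3 = 14; b_4 = 8; b_5 = 15.
Since b_5 = b_1 = 15, the sequence is periodic with period 4.
(390 - 1) mod 4 = 1, so b_{390} = b_2 = 4.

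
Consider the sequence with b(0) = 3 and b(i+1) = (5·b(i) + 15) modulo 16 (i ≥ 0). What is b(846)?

We have b(0) = 3,  b(1) = 14,  b(2) = 5,  b(3) = 8,  b(4) = 7,  b(5) = 2,  b(6) = 9,  b(7) = 12,  b(8) = 11,  b(9) = 6,  b(10) = 13,  b(11) = 0,  b(12) = 15,  b(13) = 10,  b(14) = 1,  b(15) = 4,  b(16) = 3.
The sequence repeats with period 16.
So b(846) = b(0 + ((846-0) mod 16)) = b(14) = 1.

1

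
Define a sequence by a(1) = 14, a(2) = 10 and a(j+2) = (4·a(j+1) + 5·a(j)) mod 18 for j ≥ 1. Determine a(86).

a(1) = 14, a(2) = 10, a(3) = 2, a(4) = 4, a(5) = 8, a(6) = 16, a(7) = 14, a(8) = 10.
The sequence repeats with period 6.
(86 - 1) mod 6 = 1, so a(86) = a(2) = 10.

10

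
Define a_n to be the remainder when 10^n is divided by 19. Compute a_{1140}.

11

We have a_0 = 1,  a_1 = 10,  a_2 = 5,  a_3 = 12,  a_4 = 6,  a_5 = 3,  a_6 = 11,  a_7 = 15,  a_8 = 17,  a_9 = 18,  a_{10} = 9,  a_{11} = 14,  a_{12} = 7,  a_{13} = 13,  a_{14} = 16,  a_{15} = 8,  a_{16} = 4,  a_{17} = 2,  a_{18} = 1.
The sequence repeats with period 18.
(1140 - 0) mod 18 = 6, so a_{1140} = a_6 = 11.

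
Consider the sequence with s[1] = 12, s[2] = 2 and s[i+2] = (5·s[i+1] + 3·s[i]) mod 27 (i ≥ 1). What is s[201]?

Computing terms: s[1] = 12; s[2] = 2; s[3] = 19; s[4] = 20; s[5] = 22; s[6] = 8; s[7] = 25; s[8] = 14; s[9] = 10; s[10] = 11; s[11] = 4; s[12] = 26; s[13] = 7; s[14] = 5; s[15] = 19; s[16] = 2; s[17] = 13; s[18] = 17; s[19] = 16; s[20] = 23; s[21] = 1; s[22] = 20; s[23] = 22.
Since (s[22], s[23]) = (s[4], s[5]) = (20, 22) (two consecutive terms determine the rest), the sequence is eventually periodic: after a pre-period of length 3 it cycles with period 18.
For i ≥ 4, s[i] depends only on (i - 4) mod 18. (201 - 4) mod 18 = 17, so s[201] = s[21] = 1.

1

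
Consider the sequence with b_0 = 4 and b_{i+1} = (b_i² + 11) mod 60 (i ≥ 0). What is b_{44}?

20

b_0 = 4,  b_1 = 27,  b_2 = 20,  b_3 = 51,  b_4 = 32,  b_5 = 15,  b_6 = 56,  b_7 = 27.
Since b_7 = b_1 = 27, the sequence is eventually periodic: after a pre-period of length 1 it cycles with period 6.
For i ≥ 1, b_i depends only on (i - 1) mod 6. (44 - 1) mod 6 = 1, so b_{44} = b_2 = 20.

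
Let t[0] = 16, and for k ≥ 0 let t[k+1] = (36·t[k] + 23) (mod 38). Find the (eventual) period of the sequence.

9

We have t[0] = 16,  t[1] = 29,  t[2] = 3,  t[3] = 17,  t[4] = 27,  t[5] = 7,  t[6] = 9,  t[7] = 5,  t[8] = 13,  t[9] = 35,  t[10] = 29.
Since t[10] = t[1] = 29, the sequence is eventually periodic: after a pre-period of length 1 it cycles with period 9.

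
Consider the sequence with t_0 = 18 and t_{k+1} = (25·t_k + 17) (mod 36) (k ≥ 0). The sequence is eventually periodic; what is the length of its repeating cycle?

Listing terms: t_0 = 18; t_1 = 35; t_2 = 28; t_3 = 33; t_4 = 14; t_5 = 7; t_6 = 12; t_7 = 29; t_8 = 22; t_9 = 27; t_{10} = 8; t_{11} = 1; t_{12} = 6; t_{13} = 23; t_{14} = 16; t_{15} = 21; t_{16} = 2; t_{17} = 31; t_{18} = 0; t_{19} = 17; t_{20} = 10; t_{21} = 15; t_{22} = 32; t_{23} = 25; t_{24} = 30; t_{25} = 11; t_{26} = 4; t_{27} = 9; t_{28} = 26; t_{29} = 19; t_{30} = 24; t_{31} = 5; t_{32} = 34; t_{33} = 3; t_{34} = 20; t_{35} = 13; t_{36} = 18.
Since t_{36} = t_0 = 18, the sequence is periodic with period 36.

36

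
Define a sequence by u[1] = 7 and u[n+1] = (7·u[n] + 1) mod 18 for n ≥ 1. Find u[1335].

We have u[1] = 7; u[2] = 14; u[3] = 9; u[4] = 10; u[5] = 17; u[6] = 12; u[7] = 13; u[8] = 2; u[9] = 15; u[10] = 16; u[11] = 5; u[12] = 0; u[13] = 1; u[14] = 8; u[15] = 3; u[16] = 4; u[17] = 11; u[18] = 6; u[19] = 7.
The sequence repeats with period 18.
(1335 - 1) mod 18 = 2, so u[1335] = u[3] = 9.

9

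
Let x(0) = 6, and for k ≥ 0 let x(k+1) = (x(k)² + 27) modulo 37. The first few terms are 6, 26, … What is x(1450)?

Computing terms: x(0) = 6, x(1) = 26, x(2) = 0, x(3) = 27, x(4) = 16, x(5) = 24, x(6) = 11, x(7) = 0.
Since x(7) = x(2) = 0, the sequence is eventually periodic: after a pre-period of length 2 it cycles with period 5.
For k ≥ 2, x(k) depends only on (k - 2) mod 5. (1450 - 2) mod 5 = 3, so x(1450) = x(5) = 24.

24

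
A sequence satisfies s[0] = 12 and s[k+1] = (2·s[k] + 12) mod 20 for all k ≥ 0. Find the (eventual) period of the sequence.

4

We have s[0] = 12; s[1] = 16; s[2] = 4; s[3] = 0; s[4] = 12.
The sequence repeats with period 4.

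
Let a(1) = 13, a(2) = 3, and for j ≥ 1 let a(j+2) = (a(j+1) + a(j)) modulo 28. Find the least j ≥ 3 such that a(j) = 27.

17

Listing terms: a(1) = 13, a(2) = 3, a(3) = 16, a(4) = 19, a(5) = 7, a(6) = 26, a(7) = 5, a(8) = 3, a(9) = 8, a(10) = 11, a(11) = 19, a(12) = 2, a(13) = 21, a(14) = 23, a(15) = 16, a(16) = 11, a(17) = 27, a(18) = 10, a(19) = 9, a(20) = 19, a(21) = 0, a(22) = 19, a(23) = 19, a(24) = 10, a(25) = 1, a(26) = 11, a(27) = 12, a(28) = 23, a(29) = 7, a(30) = 2, a(31) = 9, a(32) = 11, a(33) = 20, a(34) = 3, a(35) = 23, a(36) = 26, a(37) = 21, a(38) = 19, a(39) = 12, a(40) = 3, a(41) = 15, a(42) = 18, a(43) = 5, a(44) = 23, a(45) = 0, a(46) = 23, a(47) = 23, a(48) = 18, a(49) = 13, a(50) = 3.
Since (a(49), a(50)) = (a(1), a(2)) = (13, 3) (two consecutive terms determine the rest), the sequence is periodic with period 48.
The value 27 first appears (with j ≥ 3) at a(17).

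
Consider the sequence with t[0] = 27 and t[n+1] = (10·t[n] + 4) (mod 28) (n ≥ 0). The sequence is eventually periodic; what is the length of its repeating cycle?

t[0] = 27; t[1] = 22; t[2] = 0; t[3] = 4; t[4] = 16; t[5] = 24; t[6] = 20; t[7] = 8; t[8] = 0.
Since t[8] = t[2] = 0, the sequence is eventually periodic: after a pre-period of length 2 it cycles with period 6.

6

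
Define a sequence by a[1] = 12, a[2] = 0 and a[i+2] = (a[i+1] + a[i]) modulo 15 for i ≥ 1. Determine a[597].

0

Computing terms: a[1] = 12; a[2] = 0; a[3] = 12; a[4] = 12; a[5] = 9; a[6] = 6; a[7] = 0; a[8] = 6; a[9] = 6; a[10] = 12; a[11] = 3; a[12] = 0; a[13] = 3; a[14] = 3; a[15] = 6; a[16] = 9; a[17] = 0; a[18] = 9; a[19] = 9; a[20] = 3; a[21] = 12; a[22] = 0.
The sequence repeats with period 20.
(597 - 1) mod 20 = 16, so a[597] = a[17] = 0.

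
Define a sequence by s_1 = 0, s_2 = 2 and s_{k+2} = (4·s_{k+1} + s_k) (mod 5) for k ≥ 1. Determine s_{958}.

4

We have s_1 = 0, s_2 = 2, s_3 = 3, s_4 = 4, s_5 = 4, s_6 = 0, s_7 = 4, s_8 = 1, s_9 = 3, s_{10} = 3, s_{11} = 0, s_{12} = 3, s_{13} = 2, s_{14} = 1, s_{15} = 1, s_{16} = 0, s_{17} = 1, s_{18} = 4, s_{19} = 2, s_{20} = 2, s_{21} = 0, s_{22} = 2.
The sequence repeats with period 20.
(958 - 1) mod 20 = 17, so s_{958} = s_{18} = 4.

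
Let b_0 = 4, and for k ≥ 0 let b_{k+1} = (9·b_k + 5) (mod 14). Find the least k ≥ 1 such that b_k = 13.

1

Listing terms: b_0 = 4; b_1 = 13; b_2 = 10; b_3 = 11; b_4 = 6; b_5 = 3; b_6 = 4.
Since b_6 = b_0 = 4, the sequence is periodic with period 6.
The value 13 first appears (with k ≥ 1) at b_1.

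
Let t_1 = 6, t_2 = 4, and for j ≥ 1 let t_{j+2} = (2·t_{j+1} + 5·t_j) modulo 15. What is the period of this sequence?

Listing terms: t_1 = 6,  t_2 = 4,  t_3 = 8,  t_4 = 6,  t_5 = 7,  t_6 = 14,  t_7 = 3,  t_8 = 1,  t_9 = 2,  t_{10} = 9,  t_{11} = 13,  t_{12} = 11,  t_{13} = 12,  t_{14} = 4,  t_{15} = 8.
Since (t_{14}, t_{15}) = (t_2, t_3) = (4, 8) (two consecutive terms determine the rest), the sequence is eventually periodic: after a pre-period of length 1 it cycles with period 12.

12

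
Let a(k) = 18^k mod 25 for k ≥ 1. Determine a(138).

24

We have a(1) = 18; a(2) = 24; a(3) = 7; a(4) = 1; a(5) = 18.
Since a(5) = a(1) = 18, the sequence is periodic with period 4.
(138 - 1) mod 4 = 1, so a(138) = a(2) = 24.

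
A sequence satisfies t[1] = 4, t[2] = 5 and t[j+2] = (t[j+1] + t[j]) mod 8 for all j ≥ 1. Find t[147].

1

Listing terms: t[1] = 4,  t[2] = 5,  t[3] = 1,  t[4] = 6,  t[5] = 7,  t[6] = 5,  t[7] = 4,  t[8] = 1,  t[9] = 5,  t[10] = 6,  t[11] = 3,  t[12] = 1,  t[13] = 4,  t[14] = 5.
Since (t[13], t[14]) = (t[1], t[2]) = (4, 5) (two consecutive terms determine the rest), the sequence is periodic with period 12.
(147 - 1) mod 12 = 2, so t[147] = t[3] = 1.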